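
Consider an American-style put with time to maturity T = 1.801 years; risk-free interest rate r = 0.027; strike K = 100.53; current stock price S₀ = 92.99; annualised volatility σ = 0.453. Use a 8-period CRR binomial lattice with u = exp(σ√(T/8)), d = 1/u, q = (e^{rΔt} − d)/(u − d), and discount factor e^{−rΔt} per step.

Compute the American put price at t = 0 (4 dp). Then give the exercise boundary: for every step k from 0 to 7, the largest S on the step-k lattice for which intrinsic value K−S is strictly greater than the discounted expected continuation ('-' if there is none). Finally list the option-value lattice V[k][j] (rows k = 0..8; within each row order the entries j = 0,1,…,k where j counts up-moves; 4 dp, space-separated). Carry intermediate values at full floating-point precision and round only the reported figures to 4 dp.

price = 24.8613
boundary = - - - 48.7977 39.3598 48.7977 60.4985 75.0051
tree:
24.8613
32.7498 15.9504
41.8616 22.5104 8.4775
51.7323 30.8538 13.0355 3.2508
61.1702 40.8190 19.5897 5.5308 0.6232
68.7826 51.7323 28.5763 9.3228 1.1623 0.0000
74.9228 61.1702 40.0315 15.5367 2.1677 0.0000 0.0000
79.8754 68.7826 51.7323 25.5249 4.0428 0.0000 0.0000 0.0000
83.8702 74.9228 61.1702 40.0315 7.5400 0.0000 0.0000 0.0000 0.0000

params: Δt=0.22512 u=1.23978 d=0.80659 q=0.46055 e^(-rΔt)=0.99394
t_8 payoffs: 83.8702 74.9228 61.1702 40.0315 7.5400 0.0000 0.0000 0.0000 0.0000
t_7: node(7,0) S=20.6546 payoff=79.8754 vs cont=79.2662 → 79.8754 [stop]  node(7,1) S=31.7474 payoff=68.7826 vs cont=68.1734 → 68.7826 [stop]  node(7,2) S=48.7977 payoff=51.7323 vs cont=51.1231 → 51.7323 [stop]  node(7,3) S=75.0051 payoff=25.5249 vs cont=24.9157 → 25.5249 [stop]  node(7,4) S=115.2874 payoff=0.0000 vs cont=4.0428 → 4.0428 [wait]  node(7,5) S=177.2039 payoff=0.0000 vs cont=0.0000 → 0.0000 [wait]  node(7,6) S=272.3735 payoff=0.0000 vs cont=0.0000 → 0.0000 [wait]  node(7,7) S=418.6550 payoff=0.0000 vs cont=0.0000 → 0.0000 [wait]  ⇒ S*(7)=75.0051
t_6: node(6,0) S=25.6072 payoff=74.9228 vs cont=74.3136 → 74.9228 [stop]  node(6,1) S=39.3598 payoff=61.1702 vs cont=60.5609 → 61.1702 [stop]  node(6,2) S=60.4985 payoff=40.0315 vs cont=39.4223 → 40.0315 [stop]  node(6,3) S=92.9900 payoff=7.5400 vs cont=15.5367 → 15.5367 [wait]  node(6,4) S=142.9314 payoff=0.0000 vs cont=2.1677 → 2.1677 [wait]  node(6,5) S=219.6945 payoff=0.0000 vs cont=0.0000 → 0.0000 [wait]  node(6,6) S=337.6840 payoff=0.0000 vs cont=0.0000 → 0.0000 [wait]  ⇒ S*(6)=60.4985
t_5: node(5,0) S=31.7474 payoff=68.7826 vs cont=68.1734 → 68.7826 [stop]  node(5,1) S=48.7977 payoff=51.7323 vs cont=51.1231 → 51.7323 [stop]  node(5,2) S=75.0051 payoff=25.5249 vs cont=28.5763 → 28.5763 [wait]  node(5,3) S=115.2874 payoff=0.0000 vs cont=9.3228 → 9.3228 [wait]  node(5,4) S=177.2039 payoff=0.0000 vs cont=1.1623 → 1.1623 [wait]  node(5,5) S=272.3735 payoff=0.0000 vs cont=0.0000 → 0.0000 [wait]  ⇒ S*(5)=48.7977
t_4: node(4,0) S=39.3598 payoff=61.1702 vs cont=60.5609 → 61.1702 [stop]  node(4,1) S=60.4985 payoff=40.0315 vs cont=40.8190 → 40.8190 [wait]  node(4,2) S=92.9900 payoff=7.5400 vs cont=19.5897 → 19.5897 [wait]  node(4,3) S=142.9314 payoff=0.0000 vs cont=5.5308 → 5.5308 [wait]  node(4,4) S=219.6945 payoff=0.0000 vs cont=0.6232 → 0.6232 [wait]  ⇒ S*(4)=39.3598
t_3: node(3,0) S=48.7977 payoff=51.7323 vs cont=51.4836 → 51.7323 [stop]  node(3,1) S=75.0051 payoff=25.5249 vs cont=30.8538 → 30.8538 [wait]  node(3,2) S=115.2874 payoff=0.0000 vs cont=13.0355 → 13.0355 [wait]  node(3,3) S=177.2039 payoff=0.0000 vs cont=3.2508 → 3.2508 [wait]  ⇒ S*(3)=48.7977
t_2: node(2,0) S=60.4985 payoff=40.0315 vs cont=41.8616 → 41.8616 [wait]  node(2,1) S=92.9900 payoff=7.5400 vs cont=22.5104 → 22.5104 [wait]  node(2,2) S=142.9314 payoff=0.0000 vs cont=8.4775 → 8.4775 [wait]  ⇒ S*(2)=-
t_1: node(1,0) S=75.0051 payoff=25.5249 vs cont=32.7498 → 32.7498 [wait]  node(1,1) S=115.2874 payoff=0.0000 vs cont=15.9504 → 15.9504 [wait]  ⇒ S*(1)=-
t_0: node(0,0) S=92.9900 payoff=7.5400 vs cont=24.8613 → 24.8613 [wait]  ⇒ S*(0)=-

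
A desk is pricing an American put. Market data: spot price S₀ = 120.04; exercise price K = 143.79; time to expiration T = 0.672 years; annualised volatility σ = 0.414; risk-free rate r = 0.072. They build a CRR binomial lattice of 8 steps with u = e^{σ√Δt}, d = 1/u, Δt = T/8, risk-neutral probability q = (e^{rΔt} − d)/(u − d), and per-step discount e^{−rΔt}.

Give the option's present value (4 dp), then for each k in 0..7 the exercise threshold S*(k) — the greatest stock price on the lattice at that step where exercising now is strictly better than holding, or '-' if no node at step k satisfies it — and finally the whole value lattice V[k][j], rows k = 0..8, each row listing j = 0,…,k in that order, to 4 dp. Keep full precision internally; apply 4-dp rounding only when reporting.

price = 28.8428
boundary = - - 94.4290 83.7519 94.4290 106.4671 94.4290 106.4671
tree:
28.8428
38.3531 19.5035
49.3610 27.6041 11.4867
60.0381 37.6849 17.6684 5.3274
69.5079 49.3610 26.2466 9.1422 1.5047
77.9069 60.0381 37.3229 15.2798 2.9991 0.0000
85.3563 69.5079 49.3610 24.5904 5.9779 0.0000 0.0000
91.9633 77.9069 60.0381 37.3229 11.9154 0.0000 0.0000 0.0000
97.8233 85.3563 69.5079 49.3610 23.7500 0.0000 0.0000 0.0000 0.0000

Δt=0.08400, u=1.12748, d=0.88693, q=0.49526, disc=e^(-rΔt)=0.99397
k=8 terminal: V=max(K-S,0) → 97.8233 85.3563 69.5079 49.3610 23.7500 0.0000 0.0000 0.0000 0.0000
k=7: j=0 S=51.8267 intr=91.9633 cont=91.0963 V=91.9633[EX]; j=1 S=65.8831 intr=77.9069 cont=77.0399 V=77.9069[EX]; j=2 S=83.7519 intr=60.0381 cont=59.1711 V=60.0381[EX]; j=3 S=106.4671 intr=37.3229 cont=36.4558 V=37.3229[EX]; j=4 S=135.3432 intr=8.4468 cont=11.9154 V=11.9154[hold]; j=5 S=172.0510 intr=0.0000 cont=0.0000 V=0.0000[hold]; j=6 S=218.7147 intr=0.0000 cont=0.0000 V=0.0000[hold]; j=7 S=278.0345 intr=0.0000 cont=0.0000 V=0.0000[hold]  S*(7)=106.4671
k=6: j=0 S=58.4337 intr=85.3563 cont=84.4892 V=85.3563[EX]; j=1 S=74.2821 intr=69.5079 cont=68.6408 V=69.5079[EX]; j=2 S=94.4290 intr=49.3610 cont=48.4940 V=49.3610[EX]; j=3 S=120.0400 intr=23.7500 cont=24.5904 V=24.5904[hold]; j=4 S=152.5973 intr=0.0000 cont=5.9779 V=5.9779[hold]; j=5 S=193.9847 intr=0.0000 cont=0.0000 V=0.0000[hold]; j=6 S=246.5973 intr=0.0000 cont=0.0000 V=0.0000[hold]  S*(6)=94.4290
k=5: j=0 S=65.8831 intr=77.9069 cont=77.0399 V=77.9069[EX]; j=1 S=83.7519 intr=60.0381 cont=59.1711 V=60.0381[EX]; j=2 S=106.4671 intr=37.3229 cont=36.8696 V=37.3229[EX]; j=3 S=135.3432 intr=8.4468 cont=15.2798 V=15.2798[hold]; j=4 S=172.0510 intr=0.0000 cont=2.9991 V=2.9991[hold]; j=5 S=218.7147 intr=0.0000 cont=0.0000 V=0.0000[hold]  S*(5)=106.4671
k=4: j=0 S=74.2821 intr=69.5079 cont=68.6408 V=69.5079[EX]; j=1 S=94.4290 intr=49.3610 cont=48.4940 V=49.3610[EX]; j=2 S=120.0400 intr=23.7500 cont=26.2466 V=26.2466[hold]; j=3 S=152.5973 intr=0.0000 cont=9.1422 V=9.1422[hold]; j=4 S=193.9847 intr=0.0000 cont=1.5047 V=1.5047[hold]  S*(4)=94.4290
k=3: j=0 S=83.7519 intr=60.0381 cont=59.1711 V=60.0381[EX]; j=1 S=106.4671 intr=37.3229 cont=37.6849 V=37.6849[hold]; j=2 S=135.3432 intr=8.4468 cont=17.6684 V=17.6684[hold]; j=3 S=172.0510 intr=0.0000 cont=5.3274 V=5.3274[hold]  S*(3)=83.7519
k=2: j=0 S=94.4290 intr=49.3610 cont=48.6722 V=49.3610[EX]; j=1 S=120.0400 intr=23.7500 cont=27.6041 V=27.6041[hold]; j=2 S=152.5973 intr=0.0000 cont=11.4867 V=11.4867[hold]  S*(2)=94.4290
k=1: j=0 S=106.4671 intr=37.3229 cont=38.3531 V=38.3531[hold]; j=1 S=135.3432 intr=8.4468 cont=19.5035 V=19.5035[hold]  S*(1)=-
k=0: j=0 S=120.0400 intr=23.7500 cont=28.8428 V=28.8428[hold]  S*(0)=-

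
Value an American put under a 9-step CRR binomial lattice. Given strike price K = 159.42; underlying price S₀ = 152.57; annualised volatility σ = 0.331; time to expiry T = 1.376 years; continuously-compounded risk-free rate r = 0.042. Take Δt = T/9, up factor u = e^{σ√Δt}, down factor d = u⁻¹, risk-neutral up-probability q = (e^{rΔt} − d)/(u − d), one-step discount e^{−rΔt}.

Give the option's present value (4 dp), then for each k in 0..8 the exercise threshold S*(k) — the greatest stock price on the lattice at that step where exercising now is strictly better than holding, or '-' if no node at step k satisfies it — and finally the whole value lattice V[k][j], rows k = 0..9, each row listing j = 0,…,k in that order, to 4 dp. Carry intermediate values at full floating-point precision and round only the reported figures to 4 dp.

params: Δt=0.15289 u=1.13817 d=0.87860 q=0.49251 e^(-rΔt)=0.99360
t_9 payoffs: 111.8213 97.7589 79.5419 55.9429 25.3718 0.0000 0.0000 0.0000 0.0000 0.0000
t_8: node(8,0) S=54.1755 payoff=105.2445 vs cont=104.2241 → 105.2445 [stop]  node(8,1) S=70.1810 payoff=89.2390 vs cont=88.2186 → 89.2390 [stop]  node(8,2) S=90.9151 payoff=68.5049 vs cont=67.4845 → 68.5049 [stop]  node(8,3) S=117.7749 payoff=41.6451 vs cont=40.6247 → 41.6451 [stop]  node(8,4) S=152.5700 payoff=6.8500 vs cont=12.7936 → 12.7936 [wait]  node(8,5) S=197.6449 payoff=0.0000 vs cont=0.0000 → 0.0000 [wait]  node(8,6) S=256.0367 payoff=0.0000 vs cont=0.0000 → 0.0000 [wait]  node(8,7) S=331.6796 payoff=0.0000 vs cont=0.0000 → 0.0000 [wait]  node(8,8) S=429.6703 payoff=0.0000 vs cont=0.0000 → 0.0000 [wait]  ⇒ S*(8)=117.7749
t_7: node(7,0) S=61.6611 payoff=97.7589 vs cont=96.7385 → 97.7589 [stop]  node(7,1) S=79.8781 payoff=79.5419 vs cont=78.5215 → 79.5419 [stop]  node(7,2) S=103.4771 payoff=55.9429 vs cont=54.9225 → 55.9429 [stop]  node(7,3) S=134.0482 payoff=25.3718 vs cont=27.2600 → 27.2600 [wait]  node(7,4) S=173.6511 payoff=0.0000 vs cont=6.4511 → 6.4511 [wait]  node(7,5) S=224.9541 payoff=0.0000 vs cont=0.0000 → 0.0000 [wait]  node(7,6) S=291.4141 payoff=0.0000 vs cont=0.0000 → 0.0000 [wait]  node(7,7) S=377.5088 payoff=0.0000 vs cont=0.0000 → 0.0000 [wait]  ⇒ S*(7)=103.4771
t_6: node(6,0) S=70.1810 payoff=89.2390 vs cont=88.2186 → 89.2390 [stop]  node(6,1) S=90.9151 payoff=68.5049 vs cont=67.4845 → 68.5049 [stop]  node(6,2) S=117.7749 payoff=41.6451 vs cont=41.5487 → 41.6451 [stop]  node(6,3) S=152.5700 payoff=6.8500 vs cont=16.9026 → 16.9026 [wait]  node(6,4) S=197.6449 payoff=0.0000 vs cont=3.2529 → 3.2529 [wait]  node(6,5) S=256.0367 payoff=0.0000 vs cont=0.0000 → 0.0000 [wait]  node(6,6) S=331.6796 payoff=0.0000 vs cont=0.0000 → 0.0000 [wait]  ⇒ S*(6)=117.7749
t_5: node(5,0) S=79.8781 payoff=79.5419 vs cont=78.5215 → 79.5419 [stop]  node(5,1) S=103.4771 payoff=55.9429 vs cont=54.9225 → 55.9429 [stop]  node(5,2) S=134.0482 payoff=25.3718 vs cont=29.2707 → 29.2707 [wait]  node(5,3) S=173.6511 payoff=0.0000 vs cont=10.1149 → 10.1149 [wait]  node(5,4) S=224.9541 payoff=0.0000 vs cont=1.6403 → 1.6403 [wait]  node(5,5) S=291.4141 payoff=0.0000 vs cont=0.0000 → 0.0000 [wait]  ⇒ S*(5)=103.4771
t_4: node(4,0) S=90.9151 payoff=68.5049 vs cont=67.4845 → 68.5049 [stop]  node(4,1) S=117.7749 payoff=41.6451 vs cont=42.5327 → 42.5327 [wait]  node(4,2) S=152.5700 payoff=6.8500 vs cont=19.7094 → 19.7094 [wait]  node(4,3) S=197.6449 payoff=0.0000 vs cont=5.9031 → 5.9031 [wait]  node(4,4) S=256.0367 payoff=0.0000 vs cont=0.8271 → 0.8271 [wait]  ⇒ S*(4)=90.9151
t_3: node(3,0) S=103.4771 payoff=55.9429 vs cont=55.3568 → 55.9429 [stop]  node(3,1) S=134.0482 payoff=25.3718 vs cont=31.0917 → 31.0917 [wait]  node(3,2) S=173.6511 payoff=0.0000 vs cont=12.8270 → 12.8270 [wait]  node(3,3) S=224.9541 payoff=0.0000 vs cont=3.3813 → 3.3813 [wait]  ⇒ S*(3)=103.4771
t_2: node(2,0) S=117.7749 payoff=41.6451 vs cont=43.4238 → 43.4238 [wait]  node(2,1) S=152.5700 payoff=6.8500 vs cont=21.9548 → 21.9548 [wait]  node(2,2) S=197.6449 payoff=0.0000 vs cont=8.1226 → 8.1226 [wait]  ⇒ S*(2)=-
t_1: node(1,0) S=134.0482 payoff=25.3718 vs cont=32.6399 → 32.6399 [wait]  node(1,1) S=173.6511 payoff=0.0000 vs cont=15.0454 → 15.0454 [wait]  ⇒ S*(1)=-
t_0: node(0,0) S=152.5700 payoff=6.8500 vs cont=23.8211 → 23.8211 [wait]  ⇒ S*(0)=-

price = 23.8211
boundary = - - - 103.4771 90.9151 103.4771 117.7749 103.4771 117.7749
tree:
23.8211
32.6399 15.0454
43.4238 21.9548 8.1226
55.9429 31.0917 12.8270 3.3813
68.5049 42.5327 19.7094 5.9031 0.8271
79.5419 55.9429 29.2707 10.1149 1.6403 0.0000
89.2390 68.5049 41.6451 16.9026 3.2529 0.0000 0.0000
97.7589 79.5419 55.9429 27.2600 6.4511 0.0000 0.0000 0.0000
105.2445 89.2390 68.5049 41.6451 12.7936 0.0000 0.0000 0.0000 0.0000
111.8213 97.7589 79.5419 55.9429 25.3718 0.0000 0.0000 0.0000 0.0000 0.0000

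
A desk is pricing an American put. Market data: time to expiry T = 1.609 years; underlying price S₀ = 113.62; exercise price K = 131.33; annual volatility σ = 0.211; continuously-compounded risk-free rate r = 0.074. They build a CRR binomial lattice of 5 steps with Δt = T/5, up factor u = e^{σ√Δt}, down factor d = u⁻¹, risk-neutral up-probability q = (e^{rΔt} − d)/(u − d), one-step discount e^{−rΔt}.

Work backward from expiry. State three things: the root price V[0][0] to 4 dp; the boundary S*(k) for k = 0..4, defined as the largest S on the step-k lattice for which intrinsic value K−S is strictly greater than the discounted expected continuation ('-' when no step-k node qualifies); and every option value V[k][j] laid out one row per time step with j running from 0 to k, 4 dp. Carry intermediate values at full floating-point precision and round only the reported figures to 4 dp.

price = 18.1044
boundary = - 100.8027 113.6200 100.8027 113.6200
tree:
18.1044
30.5273 9.5180
41.8988 17.7100 3.7538
51.9874 30.5273 8.1891 0.5738
60.9380 41.8988 17.7100 1.3683 0.0000
68.8788 51.9874 30.5273 3.2629 0.0000 0.0000

Δt=0.32180, u=1.12715, d=0.88719, q=0.57054, disc=e^(-rΔt)=0.97647
k=5 terminal: V=max(K-S,0) → 68.8788 51.9874 30.5273 3.2629 0.0000 0.0000
k=4: j=0 S=70.3920 intr=60.9380 cont=57.8475 V=60.9380[EX]; j=1 S=89.4312 intr=41.8988 cont=38.8083 V=41.8988[EX]; j=2 S=113.6200 intr=17.7100 cont=14.6196 V=17.7100[EX]; j=3 S=144.3512 intr=0.0000 cont=1.3683 V=1.3683[hold]; j=4 S=183.3944 intr=0.0000 cont=0.0000 V=0.0000[hold]  S*(4)=113.6200
k=3: j=0 S=79.3426 intr=51.9874 cont=48.8970 V=51.9874[EX]; j=1 S=100.8027 intr=30.5273 cont=27.4369 V=30.5273[EX]; j=2 S=128.0671 intr=3.2629 cont=8.1891 V=8.1891[hold]; j=3 S=162.7059 intr=0.0000 cont=0.5738 V=0.5738[hold]  S*(3)=100.8027
k=2: j=0 S=89.4312 intr=41.8988 cont=38.8083 V=41.8988[EX]; j=1 S=113.6200 intr=17.7100 cont=17.3640 V=17.7100[EX]; j=2 S=144.3512 intr=0.0000 cont=3.7538 V=3.7538[hold]  S*(2)=113.6200
k=1: j=0 S=100.8027 intr=30.5273 cont=27.4369 V=30.5273[EX]; j=1 S=128.0671 intr=3.2629 cont=9.5180 V=9.5180[hold]  S*(1)=100.8027
k=0: j=0 S=113.6200 intr=17.7100 cont=18.1044 V=18.1044[hold]  S*(0)=-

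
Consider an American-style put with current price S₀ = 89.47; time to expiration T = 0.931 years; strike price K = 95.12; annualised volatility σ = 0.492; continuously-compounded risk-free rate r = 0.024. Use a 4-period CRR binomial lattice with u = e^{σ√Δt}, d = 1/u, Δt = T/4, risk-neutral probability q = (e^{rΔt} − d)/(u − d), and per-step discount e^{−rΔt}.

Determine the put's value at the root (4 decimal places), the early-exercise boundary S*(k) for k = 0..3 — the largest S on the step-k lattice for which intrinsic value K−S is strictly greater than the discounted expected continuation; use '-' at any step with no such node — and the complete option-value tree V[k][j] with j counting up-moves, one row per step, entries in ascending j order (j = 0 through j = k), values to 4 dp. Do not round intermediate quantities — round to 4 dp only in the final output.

Δt=0.23275  u=1.26790  d=0.78871  q=0.45263  discount=0.99443
step 4 (expiry): payoffs max(K−S,0) = 60.4991 39.4645 5.6500 0.0000 0.0000
step 3: (k=3,j=0): S=43.8958, (K−S)⁺=51.2242, hold=50.6943 ⇒ V=51.2242 exercise | (k=3,j=1): S=70.5655, (K−S)⁺=24.5545, hold=24.0246 ⇒ V=24.5545 exercise | (k=3,j=2): S=113.4389, (K−S)⁺=0.0000, hold=3.0754 ⇒ V=3.0754 continue | (k=3,j=3): S=182.3608, (K−S)⁺=0.0000, hold=0.0000 ⇒ V=0.0000 continue  boundary S*=70.5655
step 2: (k=2,j=0): S=55.6555, (K−S)⁺=39.4645, hold=38.9347 ⇒ V=39.4645 exercise | (k=2,j=1): S=89.4700, (K−S)⁺=5.6500, hold=14.7499 ⇒ V=14.7499 continue | (k=2,j=2): S=143.8291, (K−S)⁺=0.0000, hold=1.6740 ⇒ V=1.6740 continue  boundary S*=55.6555
step 1: (k=1,j=0): S=70.5655, (K−S)⁺=24.5545, hold=28.1205 ⇒ V=28.1205 continue | (k=1,j=1): S=113.4389, (K−S)⁺=0.0000, hold=8.7822 ⇒ V=8.7822 continue  boundary S*=-
step 0: (k=0,j=0): S=89.4700, (K−S)⁺=5.6500, hold=19.2596 ⇒ V=19.2596 continue  boundary S*=-

price = 19.2596
boundary = - - 55.6555 70.5655
tree:
19.2596
28.1205 8.7822
39.4645 14.7499 1.6740
51.2242 24.5545 3.0754 0.0000
60.4991 39.4645 5.6500 0.0000 0.0000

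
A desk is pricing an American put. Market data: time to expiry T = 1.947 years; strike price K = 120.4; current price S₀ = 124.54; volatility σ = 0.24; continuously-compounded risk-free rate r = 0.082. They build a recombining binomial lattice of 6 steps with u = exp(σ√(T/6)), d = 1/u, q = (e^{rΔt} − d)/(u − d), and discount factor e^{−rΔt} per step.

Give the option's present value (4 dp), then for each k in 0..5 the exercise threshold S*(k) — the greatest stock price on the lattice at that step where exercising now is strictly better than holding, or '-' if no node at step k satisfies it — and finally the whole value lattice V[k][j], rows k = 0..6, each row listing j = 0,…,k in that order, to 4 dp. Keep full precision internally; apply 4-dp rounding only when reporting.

Δt=0.32450  u=1.14650  d=0.87222  q=0.56419  discount=0.97374
step 6 (expiry): payoffs max(K−S,0) = 65.5648 48.3209 25.6544 0.0000 0.0000 0.0000 0.0000
step 5: (k=5,j=0): S=62.8687, (K−S)⁺=57.5313, hold=54.3698 ⇒ V=57.5313 exercise | (k=5,j=1): S=82.6388, (K−S)⁺=37.7612, hold=34.5997 ⇒ V=37.7612 exercise | (k=5,j=2): S=108.6260, (K−S)⁺=11.7740, hold=10.8869 ⇒ V=11.7740 exercise | (k=5,j=3): S=142.7854, (K−S)⁺=0.0000, hold=0.0000 ⇒ V=0.0000 continue | (k=5,j=4): S=187.6867, (K−S)⁺=0.0000, hold=0.0000 ⇒ V=0.0000 continue | (k=5,j=5): S=246.7081, (K−S)⁺=0.0000, hold=0.0000 ⇒ V=0.0000 continue  boundary S*=108.6260
step 4: (k=4,j=0): S=72.0791, (K−S)⁺=48.3209, hold=45.1594 ⇒ V=48.3209 exercise | (k=4,j=1): S=94.7456, (K−S)⁺=25.6544, hold=22.4929 ⇒ V=25.6544 exercise | (k=4,j=2): S=124.5400, (K−S)⁺=0.0000, hold=4.9965 ⇒ V=4.9965 continue | (k=4,j=3): S=163.7038, (K−S)⁺=0.0000, hold=0.0000 ⇒ V=0.0000 continue | (k=4,j=4): S=215.1833, (K−S)⁺=0.0000, hold=0.0000 ⇒ V=0.0000 continue  boundary S*=94.7456
step 3: (k=3,j=0): S=82.6388, (K−S)⁺=37.7612, hold=34.5997 ⇒ V=37.7612 exercise | (k=3,j=1): S=108.6260, (K−S)⁺=11.7740, hold=13.6318 ⇒ V=13.6318 continue | (k=3,j=2): S=142.7854, (K−S)⁺=0.0000, hold=2.1203 ⇒ V=2.1203 continue | (k=3,j=3): S=187.6867, (K−S)⁺=0.0000, hold=0.0000 ⇒ V=0.0000 continue  boundary S*=82.6388
step 2: (k=2,j=0): S=94.7456, (K−S)⁺=25.6544, hold=23.5136 ⇒ V=25.6544 exercise | (k=2,j=1): S=124.5400, (K−S)⁺=0.0000, hold=6.9498 ⇒ V=6.9498 continue | (k=2,j=2): S=163.7038, (K−S)⁺=0.0000, hold=0.8998 ⇒ V=0.8998 continue  boundary S*=94.7456
step 1: (k=1,j=0): S=108.6260, (K−S)⁺=11.7740, hold=14.7049 ⇒ V=14.7049 continue | (k=1,j=1): S=142.7854, (K−S)⁺=0.0000, hold=3.4436 ⇒ V=3.4436 continue  boundary S*=-
step 0: (k=0,j=0): S=124.5400, (K−S)⁺=0.0000, hold=8.1321 ⇒ V=8.1321 continue  boundary S*=-

price = 8.1321
boundary = - - 94.7456 82.6388 94.7456 108.6260
tree:
8.1321
14.7049 3.4436
25.6544 6.9498 0.8998
37.7612 13.6318 2.1203 0.0000
48.3209 25.6544 4.9965 0.0000 0.0000
57.5313 37.7612 11.7740 0.0000 0.0000 0.0000
65.5648 48.3209 25.6544 0.0000 0.0000 0.0000 0.0000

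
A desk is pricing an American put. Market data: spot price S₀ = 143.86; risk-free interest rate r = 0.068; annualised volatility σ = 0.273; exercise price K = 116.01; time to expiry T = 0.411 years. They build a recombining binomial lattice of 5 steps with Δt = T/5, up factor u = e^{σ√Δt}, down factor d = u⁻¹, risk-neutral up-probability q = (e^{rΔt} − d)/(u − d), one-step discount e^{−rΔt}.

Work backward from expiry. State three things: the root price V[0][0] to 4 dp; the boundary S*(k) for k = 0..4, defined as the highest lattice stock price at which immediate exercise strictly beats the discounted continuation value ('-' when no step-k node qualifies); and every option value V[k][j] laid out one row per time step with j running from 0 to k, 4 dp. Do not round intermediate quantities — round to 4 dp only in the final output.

Δt=0.08220, u=1.08142, d=0.92471, q=0.51621, disc=e^(-rΔt)=0.99443
k=5 terminal: V=max(K-S,0) → 18.7403 2.2571 0.0000 0.0000 0.0000 0.0000
k=4: j=0 S=105.1890 intr=10.8210 cont=10.1744 V=10.8210[EX]; j=1 S=123.0142 intr=0.0000 cont=1.0859 V=1.0859[hold]; j=2 S=143.8600 intr=0.0000 cont=0.0000 V=0.0000[hold]; j=3 S=168.2384 intr=0.0000 cont=0.0000 V=0.0000[hold]; j=4 S=196.7478 intr=0.0000 cont=0.0000 V=0.0000[hold]  S*(4)=105.1890
k=3: j=0 S=113.7529 intr=2.2571 cont=5.7633 V=5.7633[hold]; j=1 S=133.0294 intr=0.0000 cont=0.5224 V=0.5224[hold]; j=2 S=155.5724 intr=0.0000 cont=0.0000 V=0.0000[hold]; j=3 S=181.9355 intr=0.0000 cont=0.0000 V=0.0000[hold]  S*(3)=-
k=2: j=0 S=123.0142 intr=0.0000 cont=3.0408 V=3.0408[hold]; j=1 S=143.8600 intr=0.0000 cont=0.2513 V=0.2513[hold]; j=2 S=168.2384 intr=0.0000 cont=0.0000 V=0.0000[hold]  S*(2)=-
k=1: j=0 S=133.0294 intr=0.0000 cont=1.5919 V=1.5919[hold]; j=1 S=155.5724 intr=0.0000 cont=0.1209 V=0.1209[hold]  S*(1)=-
k=0: j=0 S=143.8600 intr=0.0000 cont=0.8279 V=0.8279[hold]  S*(0)=-

price = 0.8279
boundary = - - - - 105.1890
tree:
0.8279
1.5919 0.1209
3.0408 0.2513 0.0000
5.7633 0.5224 0.0000 0.0000
10.8210 1.0859 0.0000 0.0000 0.0000
18.7403 2.2571 0.0000 0.0000 0.0000 0.0000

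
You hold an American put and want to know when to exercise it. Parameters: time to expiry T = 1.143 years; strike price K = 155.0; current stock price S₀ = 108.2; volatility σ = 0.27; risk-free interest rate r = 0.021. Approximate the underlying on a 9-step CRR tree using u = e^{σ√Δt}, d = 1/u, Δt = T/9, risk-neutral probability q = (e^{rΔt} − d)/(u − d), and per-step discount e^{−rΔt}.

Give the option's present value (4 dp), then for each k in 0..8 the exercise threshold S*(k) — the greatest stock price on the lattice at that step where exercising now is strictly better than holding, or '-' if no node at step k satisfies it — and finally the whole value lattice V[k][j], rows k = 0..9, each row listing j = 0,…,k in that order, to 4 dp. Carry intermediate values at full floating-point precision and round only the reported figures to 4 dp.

params: Δt=0.12700 u=1.10100 d=0.90826 q=0.48982 e^(-rΔt)=0.99734
t_9 payoffs: 109.4869 99.8288 88.1213 73.9293 56.7258 35.8717 10.5922 0.0000 0.0000 0.0000
t_8: node(8,0) S=50.1100 payoff=104.8900 vs cont=104.4772 → 104.8900 [stop]  node(8,1) S=60.7436 payoff=94.2564 vs cont=93.8436 → 94.2564 [stop]  node(8,2) S=73.6336 payoff=81.3664 vs cont=80.9536 → 81.3664 [stop]  node(8,3) S=89.2589 payoff=65.7411 vs cont=65.3283 → 65.7411 [stop]  node(8,4) S=108.2000 payoff=46.8000 vs cont=46.3872 → 46.8000 [stop]  node(8,5) S=131.1605 payoff=23.8395 vs cont=23.4267 → 23.8395 [stop]  node(8,6) S=158.9932 payoff=0.0000 vs cont=5.3895 → 5.3895 [wait]  node(8,7) S=192.7322 payoff=0.0000 vs cont=0.0000 → 0.0000 [wait]  node(8,8) S=233.6307 payoff=0.0000 vs cont=0.0000 → 0.0000 [wait]  ⇒ S*(8)=131.1605
t_7: node(7,0) S=55.1712 payoff=99.8288 vs cont=99.4160 → 99.8288 [stop]  node(7,1) S=66.8787 payoff=88.1213 vs cont=87.7084 → 88.1213 [stop]  node(7,2) S=81.0707 payoff=73.9293 vs cont=73.5165 → 73.9293 [stop]  node(7,3) S=98.2742 payoff=56.7258 vs cont=56.3130 → 56.7258 [stop]  node(7,4) S=119.1283 payoff=35.8717 vs cont=35.4588 → 35.8717 [stop]  node(7,5) S=144.4078 payoff=10.5922 vs cont=14.7629 → 14.7629 [wait]  node(7,6) S=175.0518 payoff=0.0000 vs cont=2.7423 → 2.7423 [wait]  node(7,7) S=212.1984 payoff=0.0000 vs cont=0.0000 → 0.0000 [wait]  ⇒ S*(7)=119.1283
t_6: node(6,0) S=60.7436 payoff=94.2564 vs cont=93.8436 → 94.2564 [stop]  node(6,1) S=73.6336 payoff=81.3664 vs cont=80.9536 → 81.3664 [stop]  node(6,2) S=89.2589 payoff=65.7411 vs cont=65.3283 → 65.7411 [stop]  node(6,3) S=108.2000 payoff=46.8000 vs cont=46.3872 → 46.8000 [stop]  node(6,4) S=131.1605 payoff=23.8395 vs cont=25.4642 → 25.4642 [wait]  node(6,5) S=158.9932 payoff=0.0000 vs cont=8.8514 → 8.8514 [wait]  node(6,6) S=192.7322 payoff=0.0000 vs cont=1.3953 → 1.3953 [wait]  ⇒ S*(6)=108.2000
t_5: node(5,0) S=66.8787 payoff=88.1213 vs cont=87.7084 → 88.1213 [stop]  node(5,1) S=81.0707 payoff=73.9293 vs cont=73.5165 → 73.9293 [stop]  node(5,2) S=98.2742 payoff=56.7258 vs cont=56.3130 → 56.7258 [stop]  node(5,3) S=119.1283 payoff=35.8717 vs cont=36.2525 → 36.2525 [wait]  node(5,4) S=144.4078 payoff=10.5922 vs cont=17.2808 → 17.2808 [wait]  node(5,5) S=175.0518 payoff=0.0000 vs cont=5.1854 → 5.1854 [wait]  ⇒ S*(5)=98.2742
t_4: node(4,0) S=73.6336 payoff=81.3664 vs cont=80.9536 → 81.3664 [stop]  node(4,1) S=89.2589 payoff=65.7411 vs cont=65.3283 → 65.7411 [stop]  node(4,2) S=108.2000 payoff=46.8000 vs cont=46.5732 → 46.8000 [stop]  node(4,3) S=131.1605 payoff=23.8395 vs cont=26.8880 → 26.8880 [wait]  node(4,4) S=158.9932 payoff=0.0000 vs cont=11.3260 → 11.3260 [wait]  ⇒ S*(4)=108.2000
t_3: node(3,0) S=81.0707 payoff=73.9293 vs cont=73.5165 → 73.9293 [stop]  node(3,1) S=98.2742 payoff=56.7258 vs cont=56.3130 → 56.7258 [stop]  node(3,2) S=119.1283 payoff=35.8717 vs cont=36.9480 → 36.9480 [wait]  node(3,3) S=144.4078 payoff=10.5922 vs cont=19.2141 → 19.2141 [wait]  ⇒ S*(3)=98.2742
t_2: node(2,0) S=89.2589 payoff=65.7411 vs cont=65.3283 → 65.7411 [stop]  node(2,1) S=108.2000 payoff=46.8000 vs cont=46.9130 → 46.9130 [wait]  node(2,2) S=131.1605 payoff=23.8395 vs cont=28.1863 → 28.1863 [wait]  ⇒ S*(2)=89.2589
t_1: node(1,0) S=98.2742 payoff=56.7258 vs cont=56.3682 → 56.7258 [stop]  node(1,1) S=119.1283 payoff=35.8717 vs cont=37.6398 → 37.6398 [wait]  ⇒ S*(1)=98.2742
t_0: node(0,0) S=108.2000 payoff=46.8000 vs cont=47.2509 → 47.2509 [wait]  ⇒ S*(0)=-

price = 47.2509
boundary = - 98.2742 89.2589 98.2742 108.2000 98.2742 108.2000 119.1283 131.1605
tree:
47.2509
56.7258 37.6398
65.7411 46.9130 28.1863
73.9293 56.7258 36.9480 19.2141
81.3664 65.7411 46.8000 26.8880 11.3260
88.1213 73.9293 56.7258 36.2525 17.2808 5.1854
94.2564 81.3664 65.7411 46.8000 25.4642 8.8514 1.3953
99.8288 88.1213 73.9293 56.7258 35.8717 14.7629 2.7423 0.0000
104.8900 94.2564 81.3664 65.7411 46.8000 23.8395 5.3895 0.0000 0.0000
109.4869 99.8288 88.1213 73.9293 56.7258 35.8717 10.5922 0.0000 0.0000 0.0000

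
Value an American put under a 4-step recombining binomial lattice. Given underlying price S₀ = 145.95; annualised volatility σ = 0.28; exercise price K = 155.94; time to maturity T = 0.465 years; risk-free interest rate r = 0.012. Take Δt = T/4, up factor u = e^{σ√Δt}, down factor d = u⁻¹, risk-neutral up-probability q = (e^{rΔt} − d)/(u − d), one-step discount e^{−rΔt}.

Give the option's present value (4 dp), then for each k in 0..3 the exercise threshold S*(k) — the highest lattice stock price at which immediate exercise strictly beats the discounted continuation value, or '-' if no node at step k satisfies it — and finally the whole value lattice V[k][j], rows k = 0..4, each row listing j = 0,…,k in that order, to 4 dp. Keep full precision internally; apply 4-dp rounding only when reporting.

Δt=0.11625, u=1.10017, d=0.90895, q=0.48345, disc=e^(-rΔt)=0.99861
k=4 terminal: V=max(K-S,0) → 56.3168 35.3581 9.9900 0.0000 0.0000
k=3: j=0 S=109.6027 intr=46.3373 cont=46.1199 V=46.3373[EX]; j=1 S=132.6610 intr=23.2790 cont=23.0616 V=23.2790[EX]; j=2 S=160.5702 intr=0.0000 cont=5.1531 V=5.1531[hold]; j=3 S=194.3510 intr=0.0000 cont=0.0000 V=0.0000[hold]  S*(3)=132.6610
k=2: j=0 S=120.5819 intr=35.3581 cont=35.1407 V=35.3581[EX]; j=1 S=145.9500 intr=9.9900 cont=14.4958 V=14.4958[hold]; j=2 S=176.6550 intr=0.0000 cont=2.6581 V=2.6581[hold]  S*(2)=120.5819
k=1: j=0 S=132.6610 intr=23.2790 cont=25.2369 V=25.2369[hold]; j=1 S=160.5702 intr=0.0000 cont=8.7606 V=8.7606[hold]  S*(1)=-
k=0: j=0 S=145.9500 intr=9.9900 cont=17.2474 V=17.2474[hold]  S*(0)=-

price = 17.2474
boundary = - - 120.5819 132.6610
tree:
17.2474
25.2369 8.7606
35.3581 14.4958 2.6581
46.3373 23.2790 5.1531 0.0000
56.3168 35.3581 9.9900 0.0000 0.0000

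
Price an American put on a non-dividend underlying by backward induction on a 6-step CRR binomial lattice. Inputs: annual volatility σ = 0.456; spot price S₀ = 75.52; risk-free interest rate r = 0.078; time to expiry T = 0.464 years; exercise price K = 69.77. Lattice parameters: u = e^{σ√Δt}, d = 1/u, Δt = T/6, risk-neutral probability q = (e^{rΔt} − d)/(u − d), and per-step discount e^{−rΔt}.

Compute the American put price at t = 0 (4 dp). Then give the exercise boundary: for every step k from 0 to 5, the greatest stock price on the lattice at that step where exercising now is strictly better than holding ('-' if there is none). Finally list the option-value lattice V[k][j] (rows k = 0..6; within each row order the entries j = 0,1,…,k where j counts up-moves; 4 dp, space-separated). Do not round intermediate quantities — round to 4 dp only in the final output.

price = 5.6258
boundary = - - - 51.6233 45.4750 51.6233
tree:
5.6258
8.6272 2.5975
12.7848 4.4428 0.7252
18.1467 7.4087 1.4366 0.0000
24.2950 11.9184 2.8458 0.0000 0.0000
29.7109 18.1467 5.6374 0.0000 0.0000 0.0000
34.4819 24.2950 11.1673 0.0000 0.0000 0.0000 0.0000

Δt=0.07733, u=1.13520, d=0.88090, q=0.49213, disc=e^(-rΔt)=0.99399
k=6 terminal: V=max(K-S,0) → 34.4819 24.2950 11.1673 0.0000 0.0000 0.0000 0.0000
k=5: j=0 S=40.0591 intr=29.7109 cont=29.2913 V=29.7109[EX]; j=1 S=51.6233 intr=18.1467 cont=17.7272 V=18.1467[EX]; j=2 S=66.5257 intr=3.2443 cont=5.6374 V=5.6374[hold]; j=3 S=85.7303 intr=0.0000 cont=0.0000 V=0.0000[hold]; j=4 S=110.4787 intr=0.0000 cont=0.0000 V=0.0000[hold]; j=5 S=142.3715 intr=0.0000 cont=0.0000 V=0.0000[hold]  S*(5)=51.6233
k=4: j=0 S=45.4750 intr=24.2950 cont=23.8754 V=24.2950[EX]; j=1 S=58.6027 intr=11.1673 cont=11.9184 V=11.9184[hold]; j=2 S=75.5200 intr=0.0000 cont=2.8458 V=2.8458[hold]; j=3 S=97.3210 intr=0.0000 cont=0.0000 V=0.0000[hold]; j=4 S=125.4154 intr=0.0000 cont=0.0000 V=0.0000[hold]  S*(4)=45.4750
k=3: j=0 S=51.6233 intr=18.1467 cont=18.0946 V=18.1467[EX]; j=1 S=66.5257 intr=3.2443 cont=7.4087 V=7.4087[hold]; j=2 S=85.7303 intr=0.0000 cont=1.4366 V=1.4366[hold]; j=3 S=110.4787 intr=0.0000 cont=0.0000 V=0.0000[hold]  S*(3)=51.6233
k=2: j=0 S=58.6027 intr=11.1673 cont=12.7848 V=12.7848[hold]; j=1 S=75.5200 intr=0.0000 cont=4.4428 V=4.4428[hold]; j=2 S=97.3210 intr=0.0000 cont=0.7252 V=0.7252[hold]  S*(2)=-
k=1: j=0 S=66.5257 intr=3.2443 cont=8.6272 V=8.6272[hold]; j=1 S=85.7303 intr=0.0000 cont=2.5975 V=2.5975[hold]  S*(1)=-
k=0: j=0 S=75.5200 intr=0.0000 cont=5.6258 V=5.6258[hold]  S*(0)=-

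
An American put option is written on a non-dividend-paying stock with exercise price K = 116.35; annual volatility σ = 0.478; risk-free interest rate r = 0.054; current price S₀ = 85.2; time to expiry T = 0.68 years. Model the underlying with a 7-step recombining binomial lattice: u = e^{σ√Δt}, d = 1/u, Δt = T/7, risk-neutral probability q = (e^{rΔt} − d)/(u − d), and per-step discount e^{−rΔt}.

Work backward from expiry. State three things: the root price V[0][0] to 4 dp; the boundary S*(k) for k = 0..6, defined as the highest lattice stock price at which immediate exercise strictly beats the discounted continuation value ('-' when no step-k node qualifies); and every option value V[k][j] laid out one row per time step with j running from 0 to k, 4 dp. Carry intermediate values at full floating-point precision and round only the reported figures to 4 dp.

price = 34.0107
boundary = - - 63.2464 73.4070 63.2464 73.4070 85.2000
tree:
34.0107
43.2219 24.4206
53.1036 33.0074 15.4009
61.8579 42.9430 22.6229 7.7584
69.4004 53.1036 31.9518 12.7809 2.4113
75.8990 61.8579 42.9430 20.4140 4.6652 0.0000
81.4980 69.4004 53.1036 31.1500 9.0259 0.0000 0.0000
86.3221 75.8990 61.8579 42.9430 17.4625 0.0000 0.0000 0.0000

params: Δt=0.09714 u=1.16065 d=0.86158 q=0.48041 e^(-rΔt)=0.99477
t_7 payoffs: 86.3221 75.8990 61.8579 42.9430 17.4625 0.0000 0.0000 0.0000
t_6: node(6,0) S=34.8520 payoff=81.4980 vs cont=80.8893 → 81.4980 [stop]  node(6,1) S=46.9496 payoff=69.4004 vs cont=68.7917 → 69.4004 [stop]  node(6,2) S=63.2464 payoff=53.1036 vs cont=52.4949 → 53.1036 [stop]  node(6,3) S=85.2000 payoff=31.1500 vs cont=30.5413 → 31.1500 [stop]  node(6,4) S=114.7740 payoff=1.5760 vs cont=9.0259 → 9.0259 [wait]  node(6,5) S=154.6136 payoff=0.0000 vs cont=0.0000 → 0.0000 [wait]  node(6,6) S=208.2819 payoff=0.0000 vs cont=0.0000 → 0.0000 [wait]  ⇒ S*(6)=85.2000
t_5: node(5,0) S=40.4510 payoff=75.8990 vs cont=75.2902 → 75.8990 [stop]  node(5,1) S=54.4921 payoff=61.8579 vs cont=61.2491 → 61.8579 [stop]  node(5,2) S=73.4070 payoff=42.9430 vs cont=42.3342 → 42.9430 [stop]  node(5,3) S=98.8875 payoff=17.4625 vs cont=20.4140 → 20.4140 [wait]  node(5,4) S=133.2127 payoff=0.0000 vs cont=4.6652 → 4.6652 [wait]  node(5,5) S=179.4525 payoff=0.0000 vs cont=0.0000 → 0.0000 [wait]  ⇒ S*(5)=73.4070
t_4: node(4,0) S=46.9496 payoff=69.4004 vs cont=68.7917 → 69.4004 [stop]  node(4,1) S=63.2464 payoff=53.1036 vs cont=52.4949 → 53.1036 [stop]  node(4,2) S=85.2000 payoff=31.1500 vs cont=31.9518 → 31.9518 [wait]  node(4,3) S=114.7740 payoff=1.5760 vs cont=12.7809 → 12.7809 [wait]  node(4,4) S=154.6136 payoff=0.0000 vs cont=2.4113 → 2.4113 [wait]  ⇒ S*(4)=63.2464
t_3: node(3,0) S=54.4921 payoff=61.8579 vs cont=61.2491 → 61.8579 [stop]  node(3,1) S=73.4070 payoff=42.9430 vs cont=42.7174 → 42.9430 [stop]  node(3,2) S=98.8875 payoff=17.4625 vs cont=22.6229 → 22.6229 [wait]  node(3,3) S=133.2127 payoff=0.0000 vs cont=7.7584 → 7.7584 [wait]  ⇒ S*(3)=73.4070
t_2: node(2,0) S=63.2464 payoff=53.1036 vs cont=52.4949 → 53.1036 [stop]  node(2,1) S=85.2000 payoff=31.1500 vs cont=33.0074 → 33.0074 [wait]  node(2,2) S=114.7740 payoff=1.5760 vs cont=15.4009 → 15.4009 [wait]  ⇒ S*(2)=63.2464
t_1: node(1,0) S=73.4070 payoff=42.9430 vs cont=43.2219 → 43.2219 [wait]  node(1,1) S=98.8875 payoff=17.4625 vs cont=24.4206 → 24.4206 [wait]  ⇒ S*(1)=-
t_0: node(0,0) S=85.2000 payoff=31.1500 vs cont=34.0107 → 34.0107 [wait]  ⇒ S*(0)=-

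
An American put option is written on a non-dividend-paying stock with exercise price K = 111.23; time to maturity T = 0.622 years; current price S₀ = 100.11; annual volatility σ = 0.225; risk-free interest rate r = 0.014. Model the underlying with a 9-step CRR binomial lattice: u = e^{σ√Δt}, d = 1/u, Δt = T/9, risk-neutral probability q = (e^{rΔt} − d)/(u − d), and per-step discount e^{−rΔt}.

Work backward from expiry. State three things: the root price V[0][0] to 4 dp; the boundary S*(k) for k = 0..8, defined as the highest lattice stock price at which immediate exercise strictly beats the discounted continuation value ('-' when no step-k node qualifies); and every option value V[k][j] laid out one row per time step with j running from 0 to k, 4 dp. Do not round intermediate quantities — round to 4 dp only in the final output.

price = 13.9186
boundary = - - - 83.8323 79.0174 83.8323 88.9406 94.3602 100.1100
tree:
13.9186
17.9576 9.7988
22.5124 13.3161 6.2066
27.3977 17.5404 9.0048 3.3458
32.2126 22.3255 12.6617 5.2676 1.3790
36.7509 27.3977 17.1612 8.0666 2.4040 0.3294
41.0286 32.2126 22.2894 11.9295 4.1160 0.6508 0.0000
45.0606 36.7509 27.3977 16.8698 6.8803 1.2858 0.0000 0.0000
48.8610 41.0286 32.2126 22.2894 11.1200 2.5406 0.0000 0.0000 0.0000
52.4432 45.0606 36.7509 27.3977 16.8698 5.0198 0.0000 0.0000 0.0000 0.0000

Δt=0.06911, u=1.06093, d=0.94257, q=0.49339, disc=e^(-rΔt)=0.99903
k=9 terminal: V=max(K-S,0) → 52.4432 45.0606 36.7509 27.3977 16.8698 5.0198 0.0000 0.0000 0.0000 0.0000
k=8: j=0 S=62.3690 intr=48.8610 cont=48.7535 V=48.8610[EX]; j=1 S=70.2014 intr=41.0286 cont=40.9210 V=41.0286[EX]; j=2 S=79.0174 intr=32.2126 cont=32.1050 V=32.2126[EX]; j=3 S=88.9406 intr=22.2894 cont=22.1818 V=22.2894[EX]; j=4 S=100.1100 intr=11.1200 cont=11.0124 V=11.1200[EX]; j=5 S=112.6820 intr=0.0000 cont=2.5406 V=2.5406[hold]; j=6 S=126.8329 intr=0.0000 cont=0.0000 V=0.0000[hold]; j=7 S=142.7609 intr=0.0000 cont=0.0000 V=0.0000[hold]; j=8 S=160.6891 intr=0.0000 cont=0.0000 V=0.0000[hold]  S*(8)=100.1100
k=7: j=0 S=66.1694 intr=45.0606 cont=44.9530 V=45.0606[EX]; j=1 S=74.4791 intr=36.7509 cont=36.6433 V=36.7509[EX]; j=2 S=83.8323 intr=27.3977 cont=27.2901 V=27.3977[EX]; j=3 S=94.3602 intr=16.8698 cont=16.7622 V=16.8698[EX]; j=4 S=106.2102 intr=5.0198 cont=6.8803 V=6.8803[hold]; j=5 S=119.5483 intr=0.0000 cont=1.2858 V=1.2858[hold]; j=6 S=134.5614 intr=0.0000 cont=0.0000 V=0.0000[hold]; j=7 S=151.4599 intr=0.0000 cont=0.0000 V=0.0000[hold]  S*(7)=94.3602
k=6: j=0 S=70.2014 intr=41.0286 cont=40.9210 V=41.0286[EX]; j=1 S=79.0174 intr=32.2126 cont=32.1050 V=32.2126[EX]; j=2 S=88.9406 intr=22.2894 cont=22.1818 V=22.2894[EX]; j=3 S=100.1100 intr=11.1200 cont=11.9295 V=11.9295[hold]; j=4 S=112.6820 intr=0.0000 cont=4.1160 V=4.1160[hold]; j=5 S=126.8329 intr=0.0000 cont=0.6508 V=0.6508[hold]; j=6 S=142.7609 intr=0.0000 cont=0.0000 V=0.0000[hold]  S*(6)=88.9406
k=5: j=0 S=74.4791 intr=36.7509 cont=36.6433 V=36.7509[EX]; j=1 S=83.8323 intr=27.3977 cont=27.2901 V=27.3977[EX]; j=2 S=94.3602 intr=16.8698 cont=17.1612 V=17.1612[hold]; j=3 S=106.2102 intr=5.0198 cont=8.0666 V=8.0666[hold]; j=4 S=119.5483 intr=0.0000 cont=2.4040 V=2.4040[hold]; j=5 S=134.5614 intr=0.0000 cont=0.3294 V=0.3294[hold]  S*(5)=83.8323
k=4: j=0 S=79.0174 intr=32.2126 cont=32.1050 V=32.2126[EX]; j=1 S=88.9406 intr=22.2894 cont=22.3255 V=22.3255[hold]; j=2 S=100.1100 intr=11.1200 cont=12.6617 V=12.6617[hold]; j=3 S=112.6820 intr=0.0000 cont=5.2676 V=5.2676[hold]; j=4 S=126.8329 intr=0.0000 cont=1.3790 V=1.3790[hold]  S*(4)=79.0174
k=3: j=0 S=83.8323 intr=27.3977 cont=27.3079 V=27.3977[EX]; j=1 S=94.3602 intr=16.8698 cont=17.5404 V=17.5404[hold]; j=2 S=106.2102 intr=5.0198 cont=9.0048 V=9.0048[hold]; j=3 S=119.5483 intr=0.0000 cont=3.3458 V=3.3458[hold]  S*(3)=83.8323
k=2: j=0 S=88.9406 intr=22.2894 cont=22.5124 V=22.5124[hold]; j=1 S=100.1100 intr=11.1200 cont=13.3161 V=13.3161[hold]; j=2 S=112.6820 intr=0.0000 cont=6.2066 V=6.2066[hold]  S*(2)=-
k=1: j=0 S=94.3602 intr=16.8698 cont=17.9576 V=17.9576[hold]; j=1 S=106.2102 intr=5.0198 cont=9.7988 V=9.7988[hold]  S*(1)=-
k=0: j=0 S=100.1100 intr=11.1200 cont=13.9186 V=13.9186[hold]  S*(0)=-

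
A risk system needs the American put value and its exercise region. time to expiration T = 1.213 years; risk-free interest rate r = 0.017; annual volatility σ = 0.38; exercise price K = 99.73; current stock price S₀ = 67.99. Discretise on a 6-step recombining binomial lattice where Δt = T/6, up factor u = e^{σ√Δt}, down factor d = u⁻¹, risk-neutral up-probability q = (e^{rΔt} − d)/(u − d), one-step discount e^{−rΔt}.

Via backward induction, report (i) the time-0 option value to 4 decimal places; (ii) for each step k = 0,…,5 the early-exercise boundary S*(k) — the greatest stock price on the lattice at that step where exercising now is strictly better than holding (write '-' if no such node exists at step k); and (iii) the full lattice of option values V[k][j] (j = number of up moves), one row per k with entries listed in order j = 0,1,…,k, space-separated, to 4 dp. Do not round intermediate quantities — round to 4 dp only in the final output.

price = 33.8780
boundary = - - 48.3102 57.3115 67.9900 80.6581
tree:
33.8780
42.5582 24.2371
51.4198 32.7744 14.6880
59.0074 42.4185 22.0271 6.4338
65.4033 51.4198 31.7400 11.1222 1.1390
70.7946 59.0074 42.4185 19.0719 2.1460 0.0000
75.3392 65.4033 51.4198 31.7400 4.0433 0.0000 0.0000

Δt=0.20217  u=1.18632  d=0.84294  q=0.46741  discount=0.99657
step 6 (expiry): payoffs max(K−S,0) = 75.3392 65.4033 51.4198 31.7400 4.0433 0.0000 0.0000
step 5: (k=5,j=0): S=28.9354, (K−S)⁺=70.7946, hold=70.4525 ⇒ V=70.7946 exercise | (k=5,j=1): S=40.7226, (K−S)⁺=59.0074, hold=58.6652 ⇒ V=59.0074 exercise | (k=5,j=2): S=57.3115, (K−S)⁺=42.4185, hold=42.0763 ⇒ V=42.4185 exercise | (k=5,j=3): S=80.6581, (K−S)⁺=19.0719, hold=18.7297 ⇒ V=19.0719 exercise | (k=5,j=4): S=113.5154, (K−S)⁺=0.0000, hold=2.1460 ⇒ V=2.1460 continue | (k=5,j=5): S=159.7574, (K−S)⁺=0.0000, hold=0.0000 ⇒ V=0.0000 continue  boundary S*=80.6581
step 4: (k=4,j=0): S=34.3267, (K−S)⁺=65.4033, hold=65.0611 ⇒ V=65.4033 exercise | (k=4,j=1): S=48.3102, (K−S)⁺=51.4198, hold=51.0777 ⇒ V=51.4198 exercise | (k=4,j=2): S=67.9900, (K−S)⁺=31.7400, hold=31.3978 ⇒ V=31.7400 exercise | (k=4,j=3): S=95.6867, (K−S)⁺=4.0433, hold=11.1222 ⇒ V=11.1222 continue | (k=4,j=4): S=134.6660, (K−S)⁺=0.0000, hold=1.1390 ⇒ V=1.1390 continue  boundary S*=67.9900
step 3: (k=3,j=0): S=40.7226, (K−S)⁺=59.0074, hold=58.6652 ⇒ V=59.0074 exercise | (k=3,j=1): S=57.3115, (K−S)⁺=42.4185, hold=42.0763 ⇒ V=42.4185 exercise | (k=3,j=2): S=80.6581, (K−S)⁺=19.0719, hold=22.0271 ⇒ V=22.0271 continue | (k=3,j=3): S=113.5154, (K−S)⁺=0.0000, hold=6.4338 ⇒ V=6.4338 continue  boundary S*=57.3115
step 2: (k=2,j=0): S=48.3102, (K−S)⁺=51.4198, hold=51.0777 ⇒ V=51.4198 exercise | (k=2,j=1): S=67.9900, (K−S)⁺=31.7400, hold=32.7744 ⇒ V=32.7744 continue | (k=2,j=2): S=95.6867, (K−S)⁺=4.0433, hold=14.6880 ⇒ V=14.6880 continue  boundary S*=48.3102
step 1: (k=1,j=0): S=57.3115, (K−S)⁺=42.4185, hold=42.5582 ⇒ V=42.5582 continue | (k=1,j=1): S=80.6581, (K−S)⁺=19.0719, hold=24.2371 ⇒ V=24.2371 continue  boundary S*=-
step 0: (k=0,j=0): S=67.9900, (K−S)⁺=31.7400, hold=33.8780 ⇒ V=33.8780 continue  boundary S*=-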